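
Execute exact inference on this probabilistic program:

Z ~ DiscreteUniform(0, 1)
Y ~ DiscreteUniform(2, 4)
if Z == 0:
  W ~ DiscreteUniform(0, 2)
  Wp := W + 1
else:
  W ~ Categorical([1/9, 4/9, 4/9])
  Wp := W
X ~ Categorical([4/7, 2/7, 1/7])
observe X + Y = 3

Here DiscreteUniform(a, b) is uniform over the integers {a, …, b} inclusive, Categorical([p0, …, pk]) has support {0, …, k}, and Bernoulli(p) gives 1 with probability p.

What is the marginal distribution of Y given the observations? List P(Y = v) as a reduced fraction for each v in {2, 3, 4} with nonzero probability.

P(Y=2) = 1/3, P(Y=3) = 2/3

Enumerate traces; 12 have nonzero weight after conditioning:
  (Z=0, Y=2, W=0, X=1) weight 1/63
  (Z=0, Y=2, W=1, X=1) weight 1/63
  (Z=0, Y=2, W=2, X=1) weight 1/63
  (Z=0, Y=3, W=0, X=0) weight 2/63
  (Z=0, Y=3, W=1, X=0) weight 2/63
  (Z=0, Y=3, W=2, X=0) weight 2/63
  (Z=1, Y=2, W=0, X=1) weight 1/189
  (Z=1, Y=2, W=1, X=1) weight 4/189
  … 4 more
Group by Y:
  weight(Y=2) = 2/21
  weight(Y=3) = 4/21
Total weight = 2/21 + 4/21 = 2/7
P(Y=2 | obs) = 2/21 / 2/7 = 1/3
P(Y=3 | obs) = 4/21 / 2/7 = 2/3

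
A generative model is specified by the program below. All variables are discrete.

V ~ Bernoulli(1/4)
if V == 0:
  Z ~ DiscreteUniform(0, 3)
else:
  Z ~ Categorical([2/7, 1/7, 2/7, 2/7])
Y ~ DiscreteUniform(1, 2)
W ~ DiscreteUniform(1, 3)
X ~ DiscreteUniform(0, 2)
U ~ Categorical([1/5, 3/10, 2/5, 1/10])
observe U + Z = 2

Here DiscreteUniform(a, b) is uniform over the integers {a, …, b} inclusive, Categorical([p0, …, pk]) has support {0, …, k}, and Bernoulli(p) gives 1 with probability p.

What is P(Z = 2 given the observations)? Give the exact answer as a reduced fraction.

P(Z = 2 | obs) = 58/249

Enumerate traces; 108 have nonzero weight after conditioning:
  (V=0, Z=0, Y=1, W=1, X=0, U=2) weight 1/240
  (V=0, Z=0, Y=1, W=1, X=1, U=2) weight 1/240
  (V=0, Z=0, Y=1, W=1, X=2, U=2) weight 1/240
  (V=0, Z=0, Y=1, W=2, X=0, U=2) weight 1/240
  (V=0, Z=0, Y=1, W=2, X=1, U=2) weight 1/240
  (V=0, Z=0, Y=1, W=2, X=2, U=2) weight 1/240
  (V=0, Z=0, Y=1, W=3, X=0, U=2) weight 1/240
  (V=0, Z=0, Y=1, W=3, X=1, U=2) weight 1/240
  (V=0, Z=1, Y=1, W=1, X=0, U=1) weight 1/320
  (V=0, Z=2, Y=1, W=1, X=0, U=0) weight 1/480
  … 98 more
Group by Z:
  weight(Z=0) = 29/280
  weight(Z=1) = 15/224
  weight(Z=2) = 29/560
Total weight = 29/280 + 15/224 + 29/560 = 249/1120
P(Z=0 | obs) = 29/280 / 249/1120 = 116/249
P(Z=1 | obs) = 15/224 / 249/1120 = 25/83
P(Z=2 | obs) = 29/560 / 249/1120 = 58/249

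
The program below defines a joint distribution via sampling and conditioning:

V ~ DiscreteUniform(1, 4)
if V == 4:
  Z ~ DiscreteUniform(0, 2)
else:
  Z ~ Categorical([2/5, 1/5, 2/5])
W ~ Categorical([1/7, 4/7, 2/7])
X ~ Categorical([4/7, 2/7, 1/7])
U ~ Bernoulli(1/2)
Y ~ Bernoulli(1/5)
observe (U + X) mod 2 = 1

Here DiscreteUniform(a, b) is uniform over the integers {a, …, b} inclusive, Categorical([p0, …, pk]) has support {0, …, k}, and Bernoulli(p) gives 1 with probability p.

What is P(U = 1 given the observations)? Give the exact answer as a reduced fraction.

P(U = 1 | obs) = 5/7

Enumerate traces; 216 have nonzero weight after conditioning:
  (V=1, Z=0, W=0, X=0, U=1, Y=0) weight 4/1225
  (V=1, Z=0, W=0, X=0, U=1, Y=1) weight 1/1225
  (V=1, Z=0, W=0, X=1, U=0, Y=0) weight 2/1225
  (V=1, Z=0, W=0, X=1, U=0, Y=1) weight 1/2450
  (V=1, Z=0, W=0, X=2, U=1, Y=0) weight 1/1225
  (V=1, Z=0, W=0, X=2, U=1, Y=1) weight 1/4900
  (V=1, Z=0, W=1, X=0, U=1, Y=0) weight 16/1225
  (V=1, Z=0, W=1, X=0, U=1, Y=1) weight 4/1225
  … 208 more
Group by U:
  weight(U=0) = 1/7
  weight(U=1) = 5/14
Total weight = 1/7 + 5/14 = 1/2
P(U=0 | obs) = 1/7 / 1/2 = 2/7
P(U=1 | obs) = 5/14 / 1/2 = 5/7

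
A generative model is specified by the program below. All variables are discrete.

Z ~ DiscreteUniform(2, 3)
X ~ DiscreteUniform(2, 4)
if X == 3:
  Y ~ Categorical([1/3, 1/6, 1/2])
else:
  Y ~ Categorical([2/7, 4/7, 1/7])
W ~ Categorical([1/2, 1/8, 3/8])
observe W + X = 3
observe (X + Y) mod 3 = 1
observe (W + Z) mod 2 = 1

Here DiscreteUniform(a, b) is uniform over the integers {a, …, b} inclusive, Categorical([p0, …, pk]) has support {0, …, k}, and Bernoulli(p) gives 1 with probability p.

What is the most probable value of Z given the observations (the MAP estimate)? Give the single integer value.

argmax_v P(Z = v | obs) = 3

Enumerate traces; 2 have nonzero weight after conditioning:
  (Z=2, X=2, Y=2, W=1) weight 1/336
  (Z=3, X=3, Y=1, W=0) weight 1/72
Group by Z:
  weight(Z=2) = 1/336
  weight(Z=3) = 1/72
Total weight = 1/336 + 1/72 = 17/1008
P(Z=2 | obs) = 1/336 / 17/1008 = 3/17
P(Z=3 | obs) = 1/72 / 17/1008 = 14/17
argmax = 3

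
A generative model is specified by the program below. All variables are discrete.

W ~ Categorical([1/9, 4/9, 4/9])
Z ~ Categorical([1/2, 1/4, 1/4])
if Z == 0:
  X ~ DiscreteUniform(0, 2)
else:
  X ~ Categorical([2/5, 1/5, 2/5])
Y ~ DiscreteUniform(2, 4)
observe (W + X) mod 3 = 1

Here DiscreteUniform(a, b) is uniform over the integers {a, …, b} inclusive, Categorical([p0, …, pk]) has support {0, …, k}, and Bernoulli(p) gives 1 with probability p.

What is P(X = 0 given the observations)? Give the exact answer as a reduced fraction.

P(X = 0 | obs) = 11/24

Enumerate traces; 27 have nonzero weight after conditioning:
  (W=0, Z=0, X=1, Y=2) weight 1/162
  (W=0, Z=0, X=1, Y=3) weight 1/162
  (W=0, Z=0, X=1, Y=4) weight 1/162
  (W=0, Z=1, X=1, Y=2) weight 1/540
  (W=0, Z=1, X=1, Y=3) weight 1/540
  (W=0, Z=1, X=1, Y=4) weight 1/540
  (W=0, Z=2, X=1, Y=2) weight 1/540
  (W=0, Z=2, X=1, Y=3) weight 1/540
  (W=1, Z=0, X=0, Y=2) weight 2/81
  (W=2, Z=0, X=2, Y=2) weight 2/81
  … 17 more
Group by X:
  weight(X=0) = 22/135
  weight(X=1) = 4/135
  weight(X=2) = 22/135
Total weight = 22/135 + 4/135 + 22/135 = 16/45
P(X=0 | obs) = 22/135 / 16/45 = 11/24
P(X=1 | obs) = 4/135 / 16/45 = 1/12
P(X=2 | obs) = 22/135 / 16/45 = 11/24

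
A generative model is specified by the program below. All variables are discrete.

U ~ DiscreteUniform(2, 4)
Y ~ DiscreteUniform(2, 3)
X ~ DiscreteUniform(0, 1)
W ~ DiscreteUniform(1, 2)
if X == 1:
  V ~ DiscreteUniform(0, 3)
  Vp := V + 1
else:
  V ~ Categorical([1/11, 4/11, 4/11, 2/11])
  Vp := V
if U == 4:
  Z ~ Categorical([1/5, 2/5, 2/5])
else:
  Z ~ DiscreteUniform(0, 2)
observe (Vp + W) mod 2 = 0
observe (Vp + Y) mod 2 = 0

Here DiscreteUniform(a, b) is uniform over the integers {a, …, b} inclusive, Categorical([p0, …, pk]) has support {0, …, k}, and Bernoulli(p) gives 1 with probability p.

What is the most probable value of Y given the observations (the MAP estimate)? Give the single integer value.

Enumerate traces; 72 have nonzero weight after conditioning:
  (U=2, Y=2, X=0, W=2, V=0, Z=0) weight 1/792
  (U=2, Y=2, X=0, W=2, V=0, Z=1) weight 1/792
  (U=2, Y=2, X=0, W=2, V=0, Z=2) weight 1/792
  (U=2, Y=2, X=0, W=2, V=2, Z=0) weight 1/198
  (U=2, Y=2, X=0, W=2, V=2, Z=1) weight 1/198
  (U=2, Y=2, X=0, W=2, V=2, Z=2) weight 1/198
  (U=2, Y=2, X=1, W=2, V=1, Z=0) weight 1/288
  (U=2, Y=2, X=1, W=2, V=1, Z=1) weight 1/288
  (U=2, Y=3, X=0, W=1, V=1, Z=0) weight 1/198
  … 63 more
Group by Y:
  weight(Y=2) = 21/176
  weight(Y=3) = 23/176
Total weight = 21/176 + 23/176 = 1/4
P(Y=2 | obs) = 21/176 / 1/4 = 21/44
P(Y=3 | obs) = 23/176 / 1/4 = 23/44
argmax = 3

argmax_v P(Y = v | obs) = 3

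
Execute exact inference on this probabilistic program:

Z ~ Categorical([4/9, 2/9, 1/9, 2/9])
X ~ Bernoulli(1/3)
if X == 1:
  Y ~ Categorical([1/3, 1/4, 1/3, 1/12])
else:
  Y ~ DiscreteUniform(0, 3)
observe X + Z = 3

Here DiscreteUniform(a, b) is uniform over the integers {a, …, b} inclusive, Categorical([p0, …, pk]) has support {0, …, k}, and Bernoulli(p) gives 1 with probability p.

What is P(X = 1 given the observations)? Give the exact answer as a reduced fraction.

P(X = 1 | obs) = 1/5

Enumerate traces; 8 have nonzero weight after conditioning:
  (Z=2, X=1, Y=0) weight 1/81
  (Z=2, X=1, Y=1) weight 1/108
  (Z=2, X=1, Y=2) weight 1/81
  (Z=2, X=1, Y=3) weight 1/324
  (Z=3, X=0, Y=0) weight 1/27
  (Z=3, X=0, Y=1) weight 1/27
  (Z=3, X=0, Y=2) weight 1/27
  (Z=3, X=0, Y=3) weight 1/27
Group by X:
  weight(X=0) = 4/27
  weight(X=1) = 1/27
Total weight = 4/27 + 1/27 = 5/27
P(X=0 | obs) = 4/27 / 5/27 = 4/5
P(X=1 | obs) = 1/27 / 5/27 = 1/5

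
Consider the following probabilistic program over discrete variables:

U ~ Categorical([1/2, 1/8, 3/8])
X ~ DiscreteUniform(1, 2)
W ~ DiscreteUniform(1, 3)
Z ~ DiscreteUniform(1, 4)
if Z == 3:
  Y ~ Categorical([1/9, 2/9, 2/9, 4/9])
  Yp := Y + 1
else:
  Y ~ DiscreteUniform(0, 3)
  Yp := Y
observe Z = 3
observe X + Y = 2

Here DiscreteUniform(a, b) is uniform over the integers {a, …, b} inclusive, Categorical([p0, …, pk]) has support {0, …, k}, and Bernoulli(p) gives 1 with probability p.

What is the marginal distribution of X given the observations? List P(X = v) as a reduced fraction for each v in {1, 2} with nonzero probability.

P(X=1) = 2/3, P(X=2) = 1/3

Enumerate traces; 18 have nonzero weight after conditioning:
  (U=0, X=1, W=1, Z=3, Y=1) weight 1/216
  (U=0, X=1, W=2, Z=3, Y=1) weight 1/216
  (U=0, X=1, W=3, Z=3, Y=1) weight 1/216
  (U=0, X=2, W=1, Z=3, Y=0) weight 1/432
  (U=0, X=2, W=2, Z=3, Y=0) weight 1/432
  (U=0, X=2, W=3, Z=3, Y=0) weight 1/432
  (U=1, X=1, W=1, Z=3, Y=1) weight 1/864
  (U=1, X=1, W=2, Z=3, Y=1) weight 1/864
  … 10 more
Group by X:
  weight(X=1) = 1/36
  weight(X=2) = 1/72
Total weight = 1/36 + 1/72 = 1/24
P(X=1 | obs) = 1/36 / 1/24 = 2/3
P(X=2 | obs) = 1/72 / 1/24 = 1/3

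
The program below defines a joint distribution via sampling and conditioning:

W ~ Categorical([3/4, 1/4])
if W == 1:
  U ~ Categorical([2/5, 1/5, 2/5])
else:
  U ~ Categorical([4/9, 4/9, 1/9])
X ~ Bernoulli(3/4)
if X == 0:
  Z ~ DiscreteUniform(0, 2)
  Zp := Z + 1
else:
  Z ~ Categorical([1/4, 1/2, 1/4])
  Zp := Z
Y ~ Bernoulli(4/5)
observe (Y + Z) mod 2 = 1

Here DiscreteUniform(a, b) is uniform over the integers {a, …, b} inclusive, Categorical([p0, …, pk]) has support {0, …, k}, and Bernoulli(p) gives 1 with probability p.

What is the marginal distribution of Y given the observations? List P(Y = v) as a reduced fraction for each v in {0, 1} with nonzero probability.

Enumerate traces; 36 have nonzero weight after conditioning:
  (W=0, U=0, X=0, Z=0, Y=1) weight 1/45
  (W=0, U=0, X=0, Z=1, Y=0) weight 1/180
  (W=0, U=0, X=0, Z=2, Y=1) weight 1/45
  (W=0, U=0, X=1, Z=0, Y=1) weight 1/20
  (W=0, U=0, X=1, Z=1, Y=0) weight 1/40
  (W=0, U=0, X=1, Z=2, Y=1) weight 1/20
  (W=0, U=1, X=0, Z=0, Y=1) weight 1/45
  (W=0, U=1, X=0, Z=1, Y=0) weight 1/180
  … 28 more
Group by Y:
  weight(Y=0) = 11/120
  weight(Y=1) = 13/30
Total weight = 11/120 + 13/30 = 21/40
P(Y=0 | obs) = 11/120 / 21/40 = 11/63
P(Y=1 | obs) = 13/30 / 21/40 = 52/63

P(Y=0) = 11/63, P(Y=1) = 52/63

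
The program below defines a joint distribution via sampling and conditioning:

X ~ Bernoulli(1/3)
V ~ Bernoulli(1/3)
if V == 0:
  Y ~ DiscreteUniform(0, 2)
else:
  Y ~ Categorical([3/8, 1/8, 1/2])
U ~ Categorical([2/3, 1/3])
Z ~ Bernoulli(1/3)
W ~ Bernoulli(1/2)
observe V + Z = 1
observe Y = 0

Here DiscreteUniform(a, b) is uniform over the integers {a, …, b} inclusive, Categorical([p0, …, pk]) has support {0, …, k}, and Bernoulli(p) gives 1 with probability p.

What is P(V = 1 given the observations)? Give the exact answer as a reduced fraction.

Enumerate traces; 16 have nonzero weight after conditioning:
  (X=0, V=0, Y=0, U=0, Z=1, W=0) weight 4/243
  (X=0, V=0, Y=0, U=0, Z=1, W=1) weight 4/243
  (X=0, V=0, Y=0, U=1, Z=1, W=0) weight 2/243
  (X=0, V=0, Y=0, U=1, Z=1, W=1) weight 2/243
  (X=0, V=1, Y=0, U=0, Z=0, W=0) weight 1/54
  (X=0, V=1, Y=0, U=0, Z=0, W=1) weight 1/54
  (X=0, V=1, Y=0, U=1, Z=0, W=0) weight 1/108
  (X=0, V=1, Y=0, U=1, Z=0, W=1) weight 1/108
  … 8 more
Group by V:
  weight(V=0) = 2/27
  weight(V=1) = 1/12
Total weight = 2/27 + 1/12 = 17/108
P(V=0 | obs) = 2/27 / 17/108 = 8/17
P(V=1 | obs) = 1/12 / 17/108 = 9/17

P(V = 1 | obs) = 9/17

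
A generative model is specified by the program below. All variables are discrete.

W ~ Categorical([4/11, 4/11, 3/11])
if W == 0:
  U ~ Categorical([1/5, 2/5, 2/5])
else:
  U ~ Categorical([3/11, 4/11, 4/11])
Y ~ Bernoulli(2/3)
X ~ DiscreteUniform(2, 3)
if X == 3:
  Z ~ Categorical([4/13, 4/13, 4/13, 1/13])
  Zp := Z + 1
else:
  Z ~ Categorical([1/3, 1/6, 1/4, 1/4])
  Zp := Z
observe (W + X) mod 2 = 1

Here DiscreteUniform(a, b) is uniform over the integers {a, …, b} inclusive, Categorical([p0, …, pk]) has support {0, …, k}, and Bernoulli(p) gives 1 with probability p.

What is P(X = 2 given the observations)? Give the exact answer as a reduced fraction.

Enumerate traces; 72 have nonzero weight after conditioning:
  (W=0, U=0, Y=0, X=3, Z=0) weight 8/2145
  (W=0, U=0, Y=0, X=3, Z=1) weight 8/2145
  (W=0, U=0, Y=0, X=3, Z=2) weight 8/2145
  (W=0, U=0, Y=0, X=3, Z=3) weight 2/2145
  (W=0, U=0, Y=1, X=3, Z=0) weight 16/2145
  (W=0, U=0, Y=1, X=3, Z=1) weight 16/2145
  (W=0, U=0, Y=1, X=3, Z=2) weight 16/2145
  (W=0, U=0, Y=1, X=3, Z=3) weight 4/2145
  (W=1, U=0, Y=0, X=2, Z=0) weight 2/363
  … 63 more
Group by X:
  weight(X=2) = 2/11
  weight(X=3) = 7/22
Total weight = 2/11 + 7/22 = 1/2
P(X=2 | obs) = 2/11 / 1/2 = 4/11
P(X=3 | obs) = 7/22 / 1/2 = 7/11

P(X = 2 | obs) = 4/11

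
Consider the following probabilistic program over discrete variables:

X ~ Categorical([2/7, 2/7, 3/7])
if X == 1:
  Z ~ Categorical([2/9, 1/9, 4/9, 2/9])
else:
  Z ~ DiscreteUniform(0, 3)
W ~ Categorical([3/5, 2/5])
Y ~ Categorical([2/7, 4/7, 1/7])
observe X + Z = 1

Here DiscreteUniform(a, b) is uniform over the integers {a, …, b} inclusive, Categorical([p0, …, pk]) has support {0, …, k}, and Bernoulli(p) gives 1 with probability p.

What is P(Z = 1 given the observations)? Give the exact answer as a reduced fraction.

P(Z = 1 | obs) = 9/17

Enumerate traces; 12 have nonzero weight after conditioning:
  (X=0, Z=1, W=0, Y=0) weight 3/245
  (X=0, Z=1, W=0, Y=1) weight 6/245
  (X=0, Z=1, W=0, Y=2) weight 3/490
  (X=0, Z=1, W=1, Y=0) weight 2/245
  (X=0, Z=1, W=1, Y=1) weight 4/245
  (X=0, Z=1, W=1, Y=2) weight 1/245
  (X=1, Z=0, W=0, Y=0) weight 8/735
  (X=1, Z=0, W=0, Y=1) weight 16/735
  … 4 more
Group by Z:
  weight(Z=0) = 4/63
  weight(Z=1) = 1/14
Total weight = 4/63 + 1/14 = 17/126
P(Z=0 | obs) = 4/63 / 17/126 = 8/17
P(Z=1 | obs) = 1/14 / 17/126 = 9/17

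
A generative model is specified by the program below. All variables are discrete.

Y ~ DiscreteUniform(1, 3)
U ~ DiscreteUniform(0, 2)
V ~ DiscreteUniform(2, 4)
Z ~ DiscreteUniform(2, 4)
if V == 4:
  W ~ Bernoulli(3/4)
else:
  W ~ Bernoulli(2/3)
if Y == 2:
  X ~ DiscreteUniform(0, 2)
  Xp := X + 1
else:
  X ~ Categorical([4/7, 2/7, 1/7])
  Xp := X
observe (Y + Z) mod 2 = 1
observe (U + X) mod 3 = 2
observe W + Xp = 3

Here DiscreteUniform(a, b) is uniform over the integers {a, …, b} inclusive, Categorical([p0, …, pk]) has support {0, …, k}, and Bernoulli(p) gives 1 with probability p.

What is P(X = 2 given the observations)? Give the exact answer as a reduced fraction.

P(X = 2 | obs) = 377/552

Enumerate traces; 18 have nonzero weight after conditioning:
  (Y=1, U=0, V=2, Z=2, W=1, X=2) weight 2/1701
  (Y=1, U=0, V=2, Z=4, W=1, X=2) weight 2/1701
  (Y=1, U=0, V=3, Z=2, W=1, X=2) weight 2/1701
  (Y=1, U=0, V=3, Z=4, W=1, X=2) weight 2/1701
  (Y=1, U=0, V=4, Z=2, W=1, X=2) weight 1/756
  (Y=1, U=0, V=4, Z=4, W=1, X=2) weight 1/756
  (Y=2, U=0, V=2, Z=3, W=0, X=2) weight 1/729
  (Y=2, U=0, V=3, Z=3, W=0, X=2) weight 1/729
  (Y=2, U=1, V=2, Z=3, W=1, X=1) weight 2/729
  … 9 more
Group by X:
  weight(X=1) = 25/2916
  weight(X=2) = 377/20412
Total weight = 25/2916 + 377/20412 = 46/1701
P(X=1 | obs) = 25/2916 / 46/1701 = 175/552
P(X=2 | obs) = 377/20412 / 46/1701 = 377/552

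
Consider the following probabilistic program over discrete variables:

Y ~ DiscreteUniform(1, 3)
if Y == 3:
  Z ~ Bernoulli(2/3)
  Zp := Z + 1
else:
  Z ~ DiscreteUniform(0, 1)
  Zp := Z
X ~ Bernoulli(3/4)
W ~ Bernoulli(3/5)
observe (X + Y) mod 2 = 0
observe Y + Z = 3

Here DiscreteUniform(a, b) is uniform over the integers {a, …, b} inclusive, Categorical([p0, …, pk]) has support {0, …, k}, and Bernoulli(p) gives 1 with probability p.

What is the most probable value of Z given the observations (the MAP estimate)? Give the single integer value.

argmax_v P(Z = v | obs) = 0

Enumerate traces; 4 have nonzero weight after conditioning:
  (Y=2, Z=1, X=0, W=0) weight 1/60
  (Y=2, Z=1, X=0, W=1) weight 1/40
  (Y=3, Z=0, X=1, W=0) weight 1/30
  (Y=3, Z=0, X=1, W=1) weight 1/20
Group by Z:
  weight(Z=0) = 1/12
  weight(Z=1) = 1/24
Total weight = 1/12 + 1/24 = 1/8
P(Z=0 | obs) = 1/12 / 1/8 = 2/3
P(Z=1 | obs) = 1/24 / 1/8 = 1/3
argmax = 0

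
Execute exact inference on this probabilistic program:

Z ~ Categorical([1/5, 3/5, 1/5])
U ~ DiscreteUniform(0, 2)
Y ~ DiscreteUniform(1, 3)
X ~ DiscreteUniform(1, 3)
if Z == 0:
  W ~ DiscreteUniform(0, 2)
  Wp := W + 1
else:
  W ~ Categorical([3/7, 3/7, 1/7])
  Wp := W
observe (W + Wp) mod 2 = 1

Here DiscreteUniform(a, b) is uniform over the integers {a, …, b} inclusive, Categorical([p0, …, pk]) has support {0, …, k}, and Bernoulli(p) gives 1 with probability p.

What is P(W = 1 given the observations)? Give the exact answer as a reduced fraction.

P(W = 1 | obs) = 1/3

Enumerate traces; 81 have nonzero weight after conditioning:
  (Z=0, U=0, Y=1, X=1, W=0) weight 1/405
  (Z=0, U=0, Y=1, X=1, W=1) weight 1/405
  (Z=0, U=0, Y=1, X=1, W=2) weight 1/405
  (Z=0, U=0, Y=1, X=2, W=0) weight 1/405
  (Z=0, U=0, Y=1, X=2, W=1) weight 1/405
  (Z=0, U=0, Y=1, X=2, W=2) weight 1/405
  (Z=0, U=0, Y=1, X=3, W=0) weight 1/405
  (Z=0, U=0, Y=1, X=3, W=1) weight 1/405
  … 73 more
Group by W:
  weight(W=0) = 1/15
  weight(W=1) = 1/15
  weight(W=2) = 1/15
Total weight = 1/15 + 1/15 + 1/15 = 1/5
P(W=0 | obs) = 1/15 / 1/5 = 1/3
P(W=1 | obs) = 1/15 / 1/5 = 1/3
P(W=2 | obs) = 1/15 / 1/5 = 1/3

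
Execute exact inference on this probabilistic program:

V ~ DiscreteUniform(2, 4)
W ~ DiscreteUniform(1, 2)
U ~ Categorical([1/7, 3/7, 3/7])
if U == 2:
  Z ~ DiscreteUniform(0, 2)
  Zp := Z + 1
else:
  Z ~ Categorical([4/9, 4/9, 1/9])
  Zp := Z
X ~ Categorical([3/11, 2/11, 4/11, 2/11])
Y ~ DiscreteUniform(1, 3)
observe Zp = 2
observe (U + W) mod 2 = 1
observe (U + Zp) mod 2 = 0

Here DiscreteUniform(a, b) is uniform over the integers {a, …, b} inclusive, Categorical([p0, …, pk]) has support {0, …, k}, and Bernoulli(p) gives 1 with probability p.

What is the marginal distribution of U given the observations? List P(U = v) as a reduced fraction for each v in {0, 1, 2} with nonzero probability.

P(U=0) = 1/10, P(U=2) = 9/10

Enumerate traces; 72 have nonzero weight after conditioning:
  (V=2, W=1, U=0, Z=2, X=0, Y=1) weight 1/4158
  (V=2, W=1, U=0, Z=2, X=0, Y=2) weight 1/4158
  (V=2, W=1, U=0, Z=2, X=0, Y=3) weight 1/4158
  (V=2, W=1, U=0, Z=2, X=1, Y=1) weight 1/6237
  (V=2, W=1, U=0, Z=2, X=1, Y=2) weight 1/6237
  (V=2, W=1, U=0, Z=2, X=1, Y=3) weight 1/6237
  (V=2, W=1, U=0, Z=2, X=2, Y=1) weight 2/6237
  (V=2, W=1, U=0, Z=2, X=2, Y=2) weight 2/6237
  (V=2, W=1, U=2, Z=1, X=0, Y=1) weight 1/462
  … 63 more
Group by U:
  weight(U=0) = 1/126
  weight(U=2) = 1/14
Total weight = 1/126 + 1/14 = 5/63
P(U=0 | obs) = 1/126 / 5/63 = 1/10
P(U=2 | obs) = 1/14 / 5/63 = 9/10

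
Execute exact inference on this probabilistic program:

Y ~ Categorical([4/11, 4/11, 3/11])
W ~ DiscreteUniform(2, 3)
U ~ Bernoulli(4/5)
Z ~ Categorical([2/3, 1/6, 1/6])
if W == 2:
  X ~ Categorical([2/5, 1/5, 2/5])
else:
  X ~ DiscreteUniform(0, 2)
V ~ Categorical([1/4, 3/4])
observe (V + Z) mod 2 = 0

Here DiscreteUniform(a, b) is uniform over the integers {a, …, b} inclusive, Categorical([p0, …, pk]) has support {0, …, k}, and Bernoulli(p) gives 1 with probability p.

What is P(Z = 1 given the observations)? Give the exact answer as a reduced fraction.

Enumerate traces; 108 have nonzero weight after conditioning:
  (Y=0, W=2, U=0, Z=0, X=0, V=0) weight 2/825
  (Y=0, W=2, U=0, Z=0, X=1, V=0) weight 1/825
  (Y=0, W=2, U=0, Z=0, X=2, V=0) weight 2/825
  (Y=0, W=2, U=0, Z=1, X=0, V=1) weight 1/550
  (Y=0, W=2, U=0, Z=1, X=1, V=1) weight 1/1100
  (Y=0, W=2, U=0, Z=1, X=2, V=1) weight 1/550
  (Y=0, W=2, U=0, Z=2, X=0, V=0) weight 1/1650
  (Y=0, W=2, U=0, Z=2, X=1, V=0) weight 1/3300
  … 100 more
Group by Z:
  weight(Z=0) = 1/6
  weight(Z=1) = 1/8
  weight(Z=2) = 1/24
Total weight = 1/6 + 1/8 + 1/24 = 1/3
P(Z=0 | obs) = 1/6 / 1/3 = 1/2
P(Z=1 | obs) = 1/8 / 1/3 = 3/8
P(Z=2 | obs) = 1/24 / 1/3 = 1/8

P(Z = 1 | obs) = 3/8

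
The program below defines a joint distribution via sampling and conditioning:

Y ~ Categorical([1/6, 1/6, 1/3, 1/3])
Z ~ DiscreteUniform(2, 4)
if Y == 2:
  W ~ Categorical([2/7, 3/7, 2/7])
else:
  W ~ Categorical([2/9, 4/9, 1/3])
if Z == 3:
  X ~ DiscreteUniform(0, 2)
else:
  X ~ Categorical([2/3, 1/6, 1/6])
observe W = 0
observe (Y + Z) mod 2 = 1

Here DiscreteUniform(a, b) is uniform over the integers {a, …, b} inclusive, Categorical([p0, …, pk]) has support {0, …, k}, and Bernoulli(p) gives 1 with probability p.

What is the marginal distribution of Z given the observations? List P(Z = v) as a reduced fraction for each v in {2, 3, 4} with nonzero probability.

P(Z=2) = 21/67, P(Z=3) = 25/67, P(Z=4) = 21/67

Enumerate traces; 18 have nonzero weight after conditioning:
  (Y=0, Z=3, W=0, X=0) weight 1/243
  (Y=0, Z=3, W=0, X=1) weight 1/243
  (Y=0, Z=3, W=0, X=2) weight 1/243
  (Y=1, Z=2, W=0, X=0) weight 2/243
  (Y=1, Z=2, W=0, X=1) weight 1/486
  (Y=1, Z=2, W=0, X=2) weight 1/486
  (Y=1, Z=4, W=0, X=0) weight 2/243
  (Y=1, Z=4, W=0, X=1) weight 1/486
  … 10 more
Group by Z:
  weight(Z=2) = 1/27
  weight(Z=3) = 25/567
  weight(Z=4) = 1/27
Total weight = 1/27 + 25/567 + 1/27 = 67/567
P(Z=2 | obs) = 1/27 / 67/567 = 21/67
P(Z=3 | obs) = 25/567 / 67/567 = 25/67
P(Z=4 | obs) = 1/27 / 67/567 = 21/67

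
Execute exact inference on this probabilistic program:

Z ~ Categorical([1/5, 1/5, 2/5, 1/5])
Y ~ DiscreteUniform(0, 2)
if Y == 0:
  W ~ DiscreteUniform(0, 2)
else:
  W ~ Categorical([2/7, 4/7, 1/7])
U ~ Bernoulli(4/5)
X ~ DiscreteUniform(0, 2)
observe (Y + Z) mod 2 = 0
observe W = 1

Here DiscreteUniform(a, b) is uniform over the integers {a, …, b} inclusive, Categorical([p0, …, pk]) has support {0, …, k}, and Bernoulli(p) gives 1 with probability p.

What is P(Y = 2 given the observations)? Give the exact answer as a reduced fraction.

P(Y = 2 | obs) = 4/9

Enumerate traces; 36 have nonzero weight after conditioning:
  (Z=0, Y=0, W=1, U=0, X=0) weight 1/675
  (Z=0, Y=0, W=1, U=0, X=1) weight 1/675
  (Z=0, Y=0, W=1, U=0, X=2) weight 1/675
  (Z=0, Y=0, W=1, U=1, X=0) weight 4/675
  (Z=0, Y=0, W=1, U=1, X=1) weight 4/675
  (Z=0, Y=0, W=1, U=1, X=2) weight 4/675
  (Z=0, Y=2, W=1, U=0, X=0) weight 4/1575
  (Z=0, Y=2, W=1, U=0, X=1) weight 4/1575
  (Z=1, Y=1, W=1, U=0, X=0) weight 4/1575
  … 27 more
Group by Y:
  weight(Y=0) = 1/15
  weight(Y=1) = 8/105
  weight(Y=2) = 4/35
Total weight = 1/15 + 8/105 + 4/35 = 9/35
P(Y=0 | obs) = 1/15 / 9/35 = 7/27
P(Y=1 | obs) = 8/105 / 9/35 = 8/27
P(Y=2 | obs) = 4/35 / 9/35 = 4/9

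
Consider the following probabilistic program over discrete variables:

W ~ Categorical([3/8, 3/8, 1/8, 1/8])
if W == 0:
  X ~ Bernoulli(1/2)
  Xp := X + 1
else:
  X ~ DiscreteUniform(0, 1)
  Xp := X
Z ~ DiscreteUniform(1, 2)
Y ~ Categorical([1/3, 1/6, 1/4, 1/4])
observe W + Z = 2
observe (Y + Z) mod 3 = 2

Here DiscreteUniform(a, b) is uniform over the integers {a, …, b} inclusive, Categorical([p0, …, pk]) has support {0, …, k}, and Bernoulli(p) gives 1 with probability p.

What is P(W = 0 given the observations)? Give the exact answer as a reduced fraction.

Enumerate traces; 6 have nonzero weight after conditioning:
  (W=0, X=0, Z=2, Y=0) weight 1/32
  (W=0, X=0, Z=2, Y=3) weight 3/128
  (W=0, X=1, Z=2, Y=0) weight 1/32
  (W=0, X=1, Z=2, Y=3) weight 3/128
  (W=1, X=0, Z=1, Y=1) weight 1/64
  (W=1, X=1, Z=1, Y=1) weight 1/64
Group by W:
  weight(W=0) = 7/64
  weight(W=1) = 1/32
Total weight = 7/64 + 1/32 = 9/64
P(W=0 | obs) = 7/64 / 9/64 = 7/9
P(W=1 | obs) = 1/32 / 9/64 = 2/9

P(W = 0 | obs) = 7/9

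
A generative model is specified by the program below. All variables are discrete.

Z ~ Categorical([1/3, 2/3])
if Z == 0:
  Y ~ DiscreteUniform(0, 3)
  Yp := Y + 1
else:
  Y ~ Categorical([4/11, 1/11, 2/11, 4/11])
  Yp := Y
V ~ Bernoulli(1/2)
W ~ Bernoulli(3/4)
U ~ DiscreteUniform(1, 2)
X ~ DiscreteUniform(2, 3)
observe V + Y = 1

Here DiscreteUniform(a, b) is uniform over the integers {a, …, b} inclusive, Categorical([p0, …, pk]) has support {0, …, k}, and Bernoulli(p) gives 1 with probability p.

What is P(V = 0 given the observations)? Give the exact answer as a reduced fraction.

P(V = 0 | obs) = 19/62

Enumerate traces; 32 have nonzero weight after conditioning:
  (Z=0, Y=0, V=1, W=0, U=1, X=2) weight 1/384
  (Z=0, Y=0, V=1, W=0, U=1, X=3) weight 1/384
  (Z=0, Y=0, V=1, W=0, U=2, X=2) weight 1/384
  (Z=0, Y=0, V=1, W=0, U=2, X=3) weight 1/384
  (Z=0, Y=0, V=1, W=1, U=1, X=2) weight 1/128
  (Z=0, Y=0, V=1, W=1, U=1, X=3) weight 1/128
  (Z=0, Y=0, V=1, W=1, U=2, X=2) weight 1/128
  (Z=0, Y=0, V=1, W=1, U=2, X=3) weight 1/128
  (Z=0, Y=1, V=0, W=0, U=1, X=2) weight 1/384
  … 23 more
Group by V:
  weight(V=0) = 19/264
  weight(V=1) = 43/264
Total weight = 19/264 + 43/264 = 31/132
P(V=0 | obs) = 19/264 / 31/132 = 19/62
P(V=1 | obs) = 43/264 / 31/132 = 43/62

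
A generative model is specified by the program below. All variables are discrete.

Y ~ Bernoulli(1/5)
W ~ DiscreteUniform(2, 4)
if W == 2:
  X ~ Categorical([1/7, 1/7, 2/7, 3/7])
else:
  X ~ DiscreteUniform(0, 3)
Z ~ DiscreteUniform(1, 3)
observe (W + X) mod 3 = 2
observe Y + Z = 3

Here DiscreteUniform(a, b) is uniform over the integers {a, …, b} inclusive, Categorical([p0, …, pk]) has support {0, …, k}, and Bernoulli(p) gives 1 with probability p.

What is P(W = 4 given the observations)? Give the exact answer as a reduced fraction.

Enumerate traces; 8 have nonzero weight after conditioning:
  (Y=0, W=2, X=0, Z=3) weight 4/315
  (Y=0, W=2, X=3, Z=3) weight 4/105
  (Y=0, W=3, X=2, Z=3) weight 1/45
  (Y=0, W=4, X=1, Z=3) weight 1/45
  (Y=1, W=2, X=0, Z=2) weight 1/315
  (Y=1, W=2, X=3, Z=2) weight 1/105
  (Y=1, W=3, X=2, Z=2) weight 1/180
  (Y=1, W=4, X=1, Z=2) weight 1/180
Group by W:
  weight(W=2) = 4/63
  weight(W=3) = 1/36
  weight(W=4) = 1/36
Total weight = 4/63 + 1/36 + 1/36 = 5/42
P(W=2 | obs) = 4/63 / 5/42 = 8/15
P(W=3 | obs) = 1/36 / 5/42 = 7/30
P(W=4 | obs) = 1/36 / 5/42 = 7/30

P(W = 4 | obs) = 7/30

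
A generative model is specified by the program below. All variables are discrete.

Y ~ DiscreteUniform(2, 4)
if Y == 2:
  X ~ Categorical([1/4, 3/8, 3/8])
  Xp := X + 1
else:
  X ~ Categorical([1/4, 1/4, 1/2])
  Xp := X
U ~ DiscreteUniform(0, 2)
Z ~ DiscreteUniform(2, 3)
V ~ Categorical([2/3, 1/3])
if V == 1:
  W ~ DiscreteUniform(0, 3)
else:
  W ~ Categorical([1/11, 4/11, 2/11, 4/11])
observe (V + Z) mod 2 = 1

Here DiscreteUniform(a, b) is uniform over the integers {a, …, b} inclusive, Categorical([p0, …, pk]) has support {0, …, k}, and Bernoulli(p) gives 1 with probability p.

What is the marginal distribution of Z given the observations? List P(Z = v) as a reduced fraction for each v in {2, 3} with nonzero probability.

P(Z=2) = 1/3, P(Z=3) = 2/3

Enumerate traces; 216 have nonzero weight after conditioning:
  (Y=2, X=0, U=0, Z=2, V=1, W=0) weight 1/864
  (Y=2, X=0, U=0, Z=2, V=1, W=1) weight 1/864
  (Y=2, X=0, U=0, Z=2, V=1, W=2) weight 1/864
  (Y=2, X=0, U=0, Z=2, V=1, W=3) weight 1/864
  (Y=2, X=0, U=0, Z=3, V=0, W=0) weight 1/1188
  (Y=2, X=0, U=0, Z=3, V=0, W=1) weight 1/297
  (Y=2, X=0, U=0, Z=3, V=0, W=2) weight 1/594
  (Y=2, X=0, U=0, Z=3, V=0, W=3) weight 1/297
  … 208 more
Group by Z:
  weight(Z=2) = 1/6
  weight(Z=3) = 1/3
Total weight = 1/6 + 1/3 = 1/2
P(Z=2 | obs) = 1/6 / 1/2 = 1/3
P(Z=3 | obs) = 1/3 / 1/2 = 2/3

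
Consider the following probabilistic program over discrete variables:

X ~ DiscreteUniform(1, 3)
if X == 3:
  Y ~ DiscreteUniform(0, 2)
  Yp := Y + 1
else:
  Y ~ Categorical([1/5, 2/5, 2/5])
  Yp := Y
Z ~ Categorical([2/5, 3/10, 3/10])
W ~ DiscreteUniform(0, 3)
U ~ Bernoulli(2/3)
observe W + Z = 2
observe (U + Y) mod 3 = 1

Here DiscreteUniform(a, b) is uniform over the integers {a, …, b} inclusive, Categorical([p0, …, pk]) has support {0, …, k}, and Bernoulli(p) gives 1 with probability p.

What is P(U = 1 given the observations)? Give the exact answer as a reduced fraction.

Enumerate traces; 18 have nonzero weight after conditioning:
  (X=1, Y=0, Z=0, W=2, U=1) weight 1/225
  (X=1, Y=0, Z=1, W=1, U=1) weight 1/300
  (X=1, Y=0, Z=2, W=0, U=1) weight 1/300
  (X=1, Y=1, Z=0, W=2, U=0) weight 1/225
  (X=1, Y=1, Z=1, W=1, U=0) weight 1/300
  (X=1, Y=1, Z=2, W=0, U=0) weight 1/300
  (X=2, Y=0, Z=0, W=2, U=1) weight 1/225
  (X=2, Y=0, Z=1, W=1, U=1) weight 1/300
  … 10 more
Group by U:
  weight(U=0) = 17/540
  weight(U=1) = 11/270
Total weight = 17/540 + 11/270 = 13/180
P(U=0 | obs) = 17/540 / 13/180 = 17/39
P(U=1 | obs) = 11/270 / 13/180 = 22/39

P(U = 1 | obs) = 22/39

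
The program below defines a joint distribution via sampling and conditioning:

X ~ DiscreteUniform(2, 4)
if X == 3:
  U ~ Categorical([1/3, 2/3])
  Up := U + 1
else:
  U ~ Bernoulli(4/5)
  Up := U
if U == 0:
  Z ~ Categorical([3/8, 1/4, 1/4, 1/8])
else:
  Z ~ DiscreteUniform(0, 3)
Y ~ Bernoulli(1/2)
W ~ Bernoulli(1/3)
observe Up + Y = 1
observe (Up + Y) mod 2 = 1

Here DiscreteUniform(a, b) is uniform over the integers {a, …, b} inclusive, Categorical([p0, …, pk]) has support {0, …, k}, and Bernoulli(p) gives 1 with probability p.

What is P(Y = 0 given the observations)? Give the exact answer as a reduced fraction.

Enumerate traces; 40 have nonzero weight after conditioning:
  (X=2, U=0, Z=0, Y=1, W=0) weight 1/120
  (X=2, U=0, Z=0, Y=1, W=1) weight 1/240
  (X=2, U=0, Z=1, Y=1, W=0) weight 1/180
  (X=2, U=0, Z=1, Y=1, W=1) weight 1/360
  (X=2, U=0, Z=2, Y=1, W=0) weight 1/180
  (X=2, U=0, Z=2, Y=1, W=1) weight 1/360
  (X=2, U=0, Z=3, Y=1, W=0) weight 1/360
  (X=2, U=0, Z=3, Y=1, W=1) weight 1/720
  (X=2, U=1, Z=0, Y=0, W=0) weight 1/45
  … 31 more
Group by Y:
  weight(Y=0) = 29/90
  weight(Y=1) = 1/15
Total weight = 29/90 + 1/15 = 7/18
P(Y=0 | obs) = 29/90 / 7/18 = 29/35
P(Y=1 | obs) = 1/15 / 7/18 = 6/35

P(Y = 0 | obs) = 29/35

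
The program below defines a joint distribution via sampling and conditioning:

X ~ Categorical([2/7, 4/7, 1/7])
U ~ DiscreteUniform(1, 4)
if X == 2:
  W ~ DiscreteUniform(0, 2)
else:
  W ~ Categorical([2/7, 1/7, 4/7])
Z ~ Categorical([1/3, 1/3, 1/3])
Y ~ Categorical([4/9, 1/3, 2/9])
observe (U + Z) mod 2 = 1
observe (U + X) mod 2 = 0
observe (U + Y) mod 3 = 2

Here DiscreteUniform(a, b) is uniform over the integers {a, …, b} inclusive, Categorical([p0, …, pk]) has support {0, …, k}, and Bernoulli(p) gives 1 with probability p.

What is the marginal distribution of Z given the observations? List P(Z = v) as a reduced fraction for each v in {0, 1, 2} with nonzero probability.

Enumerate traces; 24 have nonzero weight after conditioning:
  (X=0, U=2, W=0, Z=1, Y=0) weight 4/1323
  (X=0, U=2, W=1, Z=1, Y=0) weight 2/1323
  (X=0, U=2, W=2, Z=1, Y=0) weight 8/1323
  (X=0, U=4, W=0, Z=1, Y=1) weight 1/441
  (X=0, U=4, W=1, Z=1, Y=1) weight 1/882
  (X=0, U=4, W=2, Z=1, Y=1) weight 2/441
  (X=1, U=1, W=0, Z=0, Y=1) weight 2/441
  (X=1, U=1, W=0, Z=2, Y=1) weight 2/441
  … 16 more
Group by Z:
  weight(Z=0) = 5/189
  weight(Z=1) = 1/36
  weight(Z=2) = 5/189
Total weight = 5/189 + 1/36 + 5/189 = 61/756
P(Z=0 | obs) = 5/189 / 61/756 = 20/61
P(Z=1 | obs) = 1/36 / 61/756 = 21/61
P(Z=2 | obs) = 5/189 / 61/756 = 20/61

P(Z=0) = 20/61, P(Z=1) = 21/61, P(Z=2) = 20/61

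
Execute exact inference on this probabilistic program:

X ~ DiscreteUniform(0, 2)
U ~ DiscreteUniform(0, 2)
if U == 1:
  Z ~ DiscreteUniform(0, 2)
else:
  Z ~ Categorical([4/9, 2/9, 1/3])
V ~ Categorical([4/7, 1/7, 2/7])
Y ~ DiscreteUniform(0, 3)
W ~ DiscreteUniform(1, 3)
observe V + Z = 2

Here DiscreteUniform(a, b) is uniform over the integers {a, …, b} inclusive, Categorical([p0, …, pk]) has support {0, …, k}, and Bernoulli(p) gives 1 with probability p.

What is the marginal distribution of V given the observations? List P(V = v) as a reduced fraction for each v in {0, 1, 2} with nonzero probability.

Enumerate traces; 324 have nonzero weight after conditioning:
  (X=0, U=0, Z=0, V=2, Y=0, W=1) weight 2/1701
  (X=0, U=0, Z=0, V=2, Y=0, W=2) weight 2/1701
  (X=0, U=0, Z=0, V=2, Y=0, W=3) weight 2/1701
  (X=0, U=0, Z=0, V=2, Y=1, W=1) weight 2/1701
  (X=0, U=0, Z=0, V=2, Y=1, W=2) weight 2/1701
  (X=0, U=0, Z=0, V=2, Y=1, W=3) weight 2/1701
  (X=0, U=0, Z=0, V=2, Y=2, W=1) weight 2/1701
  (X=0, U=0, Z=0, V=2, Y=2, W=2) weight 2/1701
  (X=0, U=0, Z=1, V=1, Y=0, W=1) weight 1/3402
  (X=0, U=0, Z=2, V=0, Y=0, W=1) weight 1/567
  … 314 more
Group by V:
  weight(V=0) = 4/21
  weight(V=1) = 1/27
  weight(V=2) = 22/189
Total weight = 4/21 + 1/27 + 22/189 = 65/189
P(V=0 | obs) = 4/21 / 65/189 = 36/65
P(V=1 | obs) = 1/27 / 65/189 = 7/65
P(V=2 | obs) = 22/189 / 65/189 = 22/65

P(V=0) = 36/65, P(V=1) = 7/65, P(V=2) = 22/65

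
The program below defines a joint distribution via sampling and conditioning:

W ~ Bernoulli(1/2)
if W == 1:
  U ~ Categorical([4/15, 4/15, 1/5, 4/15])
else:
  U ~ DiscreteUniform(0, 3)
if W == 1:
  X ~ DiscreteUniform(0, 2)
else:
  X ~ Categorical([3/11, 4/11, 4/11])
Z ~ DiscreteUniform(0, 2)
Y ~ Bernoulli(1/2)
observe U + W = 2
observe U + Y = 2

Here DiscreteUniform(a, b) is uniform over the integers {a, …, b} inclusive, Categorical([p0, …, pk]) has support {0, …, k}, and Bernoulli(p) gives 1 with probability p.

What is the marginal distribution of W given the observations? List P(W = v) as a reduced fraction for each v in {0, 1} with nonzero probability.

P(W=0) = 15/31, P(W=1) = 16/31

Enumerate traces; 18 have nonzero weight after conditioning:
  (W=0, U=2, X=0, Z=0, Y=0) weight 1/176
  (W=0, U=2, X=0, Z=1, Y=0) weight 1/176
  (W=0, U=2, X=0, Z=2, Y=0) weight 1/176
  (W=0, U=2, X=1, Z=0, Y=0) weight 1/132
  (W=0, U=2, X=1, Z=1, Y=0) weight 1/132
  (W=0, U=2, X=1, Z=2, Y=0) weight 1/132
  (W=0, U=2, X=2, Z=0, Y=0) weight 1/132
  (W=0, U=2, X=2, Z=1, Y=0) weight 1/132
  (W=1, U=1, X=0, Z=0, Y=1) weight 1/135
  … 9 more
Group by W:
  weight(W=0) = 1/16
  weight(W=1) = 1/15
Total weight = 1/16 + 1/15 = 31/240
P(W=0 | obs) = 1/16 / 31/240 = 15/31
P(W=1 | obs) = 1/15 / 31/240 = 16/31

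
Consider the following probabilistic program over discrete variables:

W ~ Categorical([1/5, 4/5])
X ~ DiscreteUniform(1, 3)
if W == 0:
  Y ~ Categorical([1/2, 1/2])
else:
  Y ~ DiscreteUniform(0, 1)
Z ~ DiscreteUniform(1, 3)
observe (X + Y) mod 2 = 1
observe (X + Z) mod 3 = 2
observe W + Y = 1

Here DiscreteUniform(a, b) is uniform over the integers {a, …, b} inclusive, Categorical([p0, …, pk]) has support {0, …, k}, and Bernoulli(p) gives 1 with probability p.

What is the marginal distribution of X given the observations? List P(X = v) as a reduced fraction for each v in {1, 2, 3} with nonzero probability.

P(X=1) = 4/9, P(X=2) = 1/9, P(X=3) = 4/9

Enumerate traces; 3 have nonzero weight after conditioning:
  (W=0, X=2, Y=1, Z=3) weight 1/90
  (W=1, X=1, Y=0, Z=1) weight 2/45
  (W=1, X=3, Y=0, Z=2) weight 2/45
Group by X:
  weight(X=1) = 2/45
  weight(X=2) = 1/90
  weight(X=3) = 2/45
Total weight = 2/45 + 1/90 + 2/45 = 1/10
P(X=1 | obs) = 2/45 / 1/10 = 4/9
P(X=2 | obs) = 1/90 / 1/10 = 1/9
P(X=3 | obs) = 2/45 / 1/10 = 4/9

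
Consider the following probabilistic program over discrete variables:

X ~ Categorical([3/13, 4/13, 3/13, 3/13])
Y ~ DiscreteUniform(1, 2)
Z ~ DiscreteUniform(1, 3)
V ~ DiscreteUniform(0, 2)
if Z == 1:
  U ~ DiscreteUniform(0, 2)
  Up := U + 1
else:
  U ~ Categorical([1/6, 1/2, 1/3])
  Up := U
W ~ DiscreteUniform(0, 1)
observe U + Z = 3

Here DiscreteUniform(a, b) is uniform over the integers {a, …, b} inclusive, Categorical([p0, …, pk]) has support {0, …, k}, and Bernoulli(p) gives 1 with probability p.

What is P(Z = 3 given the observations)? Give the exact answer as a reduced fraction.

P(Z = 3 | obs) = 1/6

Enumerate traces; 144 have nonzero weight after conditioning:
  (X=0, Y=1, Z=1, V=0, U=2, W=0) weight 1/468
  (X=0, Y=1, Z=1, V=0, U=2, W=1) weight 1/468
  (X=0, Y=1, Z=1, V=1, U=2, W=0) weight 1/468
  (X=0, Y=1, Z=1, V=1, U=2, W=1) weight 1/468
  (X=0, Y=1, Z=1, V=2, U=2, W=0) weight 1/468
  (X=0, Y=1, Z=1, V=2, U=2, W=1) weight 1/468
  (X=0, Y=1, Z=2, V=0, U=1, W=0) weight 1/312
  (X=0, Y=1, Z=2, V=0, U=1, W=1) weight 1/312
  (X=0, Y=1, Z=3, V=0, U=0, W=0) weight 1/936
  … 135 more
Group by Z:
  weight(Z=1) = 1/9
  weight(Z=2) = 1/6
  weight(Z=3) = 1/18
Total weight = 1/9 + 1/6 + 1/18 = 1/3
P(Z=1 | obs) = 1/9 / 1/3 = 1/3
P(Z=2 | obs) = 1/6 / 1/3 = 1/2
P(Z=3 | obs) = 1/18 / 1/3 = 1/6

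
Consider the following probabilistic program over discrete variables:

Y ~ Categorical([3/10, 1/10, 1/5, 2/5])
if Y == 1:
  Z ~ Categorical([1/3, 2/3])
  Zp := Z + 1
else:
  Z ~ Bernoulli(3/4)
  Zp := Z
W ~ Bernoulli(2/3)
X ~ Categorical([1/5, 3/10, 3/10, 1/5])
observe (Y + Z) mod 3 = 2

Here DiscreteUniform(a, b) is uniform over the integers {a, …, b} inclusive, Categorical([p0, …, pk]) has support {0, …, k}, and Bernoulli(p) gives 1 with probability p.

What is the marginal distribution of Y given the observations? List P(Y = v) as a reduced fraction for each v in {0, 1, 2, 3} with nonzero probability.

P(Y=1) = 4/7, P(Y=2) = 3/7

Enumerate traces; 16 have nonzero weight after conditioning:
  (Y=1, Z=1, W=0, X=0) weight 1/225
  (Y=1, Z=1, W=0, X=1) weight 1/150
  (Y=1, Z=1, W=0, X=2) weight 1/150
  (Y=1, Z=1, W=0, X=3) weight 1/225
  (Y=1, Z=1, W=1, X=0) weight 2/225
  (Y=1, Z=1, W=1, X=1) weight 1/75
  (Y=1, Z=1, W=1, X=2) weight 1/75
  (Y=1, Z=1, W=1, X=3) weight 2/225
  (Y=2, Z=0, W=0, X=0) weight 1/300
  … 7 more
Group by Y:
  weight(Y=1) = 1/15
  weight(Y=2) = 1/20
Total weight = 1/15 + 1/20 = 7/60
P(Y=1 | obs) = 1/15 / 7/60 = 4/7
P(Y=2 | obs) = 1/20 / 7/60 = 3/7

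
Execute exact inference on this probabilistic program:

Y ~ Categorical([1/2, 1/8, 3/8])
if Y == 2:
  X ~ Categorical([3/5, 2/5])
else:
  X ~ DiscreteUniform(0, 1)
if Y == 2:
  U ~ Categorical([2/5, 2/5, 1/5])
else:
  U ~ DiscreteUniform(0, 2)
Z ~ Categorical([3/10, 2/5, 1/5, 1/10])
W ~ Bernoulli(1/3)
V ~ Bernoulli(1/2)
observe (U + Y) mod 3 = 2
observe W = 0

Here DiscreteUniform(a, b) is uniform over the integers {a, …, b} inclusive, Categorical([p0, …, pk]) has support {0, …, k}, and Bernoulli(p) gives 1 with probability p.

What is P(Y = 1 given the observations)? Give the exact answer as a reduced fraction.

Enumerate traces; 48 have nonzero weight after conditioning:
  (Y=0, X=0, U=2, Z=0, W=0, V=0) weight 1/120
  (Y=0, X=0, U=2, Z=0, W=0, V=1) weight 1/120
  (Y=0, X=0, U=2, Z=1, W=0, V=0) weight 1/90
  (Y=0, X=0, U=2, Z=1, W=0, V=1) weight 1/90
  (Y=0, X=0, U=2, Z=2, W=0, V=0) weight 1/180
  (Y=0, X=0, U=2, Z=2, W=0, V=1) weight 1/180
  (Y=0, X=0, U=2, Z=3, W=0, V=0) weight 1/360
  (Y=0, X=0, U=2, Z=3, W=0, V=1) weight 1/360
  (Y=1, X=0, U=1, Z=0, W=0, V=0) weight 1/480
  (Y=2, X=0, U=0, Z=0, W=0, V=0) weight 9/1000
  … 38 more
Group by Y:
  weight(Y=0) = 1/9
  weight(Y=1) = 1/36
  weight(Y=2) = 1/10
Total weight = 1/9 + 1/36 + 1/10 = 43/180
P(Y=0 | obs) = 1/9 / 43/180 = 20/43
P(Y=1 | obs) = 1/36 / 43/180 = 5/43
P(Y=2 | obs) = 1/10 / 43/180 = 18/43

P(Y = 1 | obs) = 5/43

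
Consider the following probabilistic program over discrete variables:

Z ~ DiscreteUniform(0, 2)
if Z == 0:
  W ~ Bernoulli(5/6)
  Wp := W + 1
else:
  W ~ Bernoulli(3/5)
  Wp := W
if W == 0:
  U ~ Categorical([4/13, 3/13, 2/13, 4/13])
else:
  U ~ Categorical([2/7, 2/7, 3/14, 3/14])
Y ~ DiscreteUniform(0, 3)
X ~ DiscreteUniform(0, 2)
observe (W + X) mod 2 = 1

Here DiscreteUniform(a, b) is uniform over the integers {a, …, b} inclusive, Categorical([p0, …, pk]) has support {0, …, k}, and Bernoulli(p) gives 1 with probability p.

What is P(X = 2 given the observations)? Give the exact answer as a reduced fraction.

P(X = 2 | obs) = 61/151

Enumerate traces; 144 have nonzero weight after conditioning:
  (Z=0, W=0, U=0, Y=0, X=1) weight 1/702
  (Z=0, W=0, U=0, Y=1, X=1) weight 1/702
  (Z=0, W=0, U=0, Y=2, X=1) weight 1/702
  (Z=0, W=0, U=0, Y=3, X=1) weight 1/702
  (Z=0, W=0, U=1, Y=0, X=1) weight 1/936
  (Z=0, W=0, U=1, Y=1, X=1) weight 1/936
  (Z=0, W=0, U=1, Y=2, X=1) weight 1/936
  (Z=0, W=0, U=1, Y=3, X=1) weight 1/936
  (Z=0, W=1, U=0, Y=0, X=0) weight 5/756
  (Z=0, W=1, U=0, Y=0, X=2) weight 5/756
  … 134 more
Group by X:
  weight(X=0) = 61/270
  weight(X=1) = 29/270
  weight(X=2) = 61/270
Total weight = 61/270 + 29/270 + 61/270 = 151/270
P(X=0 | obs) = 61/270 / 151/270 = 61/151
P(X=1 | obs) = 29/270 / 151/270 = 29/151
P(X=2 | obs) = 61/270 / 151/270 = 61/151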